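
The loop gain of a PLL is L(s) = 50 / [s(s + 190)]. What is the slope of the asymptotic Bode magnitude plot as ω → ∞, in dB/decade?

With 0 zeros and 2 poles, the high-frequency asymptotic slope is 20 × (0 − 2) = -40 dB/decade.

-40 dB/decade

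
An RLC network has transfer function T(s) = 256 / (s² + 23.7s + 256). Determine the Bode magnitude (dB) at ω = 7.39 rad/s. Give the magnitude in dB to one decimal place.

-0.4 dB

|(j7.39)² + 23.7(j7.39) + 256| = |201.39 + j175.14| = 266.9
|T(j7.39)| = 256 / 266.9 = 0.95918
20 log₁₀(0.95918) = -0.36 dB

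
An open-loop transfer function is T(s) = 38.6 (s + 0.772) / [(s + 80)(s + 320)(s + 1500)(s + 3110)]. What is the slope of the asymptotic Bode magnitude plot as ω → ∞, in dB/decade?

-60 dB/decade

With 1 zero and 4 poles, the high-frequency asymptotic slope is 20 × (1 − 4) = -60 dB/decade.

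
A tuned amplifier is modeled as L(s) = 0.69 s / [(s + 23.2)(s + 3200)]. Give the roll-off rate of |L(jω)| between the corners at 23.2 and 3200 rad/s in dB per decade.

In this band the factors already past their corner are: 1 differentiator zero, pole at 23.2; net slope = 0 dB/decade.

0 dB/decade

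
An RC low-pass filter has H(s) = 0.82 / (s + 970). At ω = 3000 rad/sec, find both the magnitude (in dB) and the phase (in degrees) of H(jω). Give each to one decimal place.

|H| = -71.7 dB, ∠H = -72.1°

|j3000 + 970| = √(3000² + 970²) = 3153
|H(j3000)| = 0.82 / 3153 = 0.00026008
20 log₁₀(0.00026008) = -71.70 dB
∠(j3000 + 970) = arctan(3000/970) = 72.08°
∠H(j3000) = −72.08° = -72.08°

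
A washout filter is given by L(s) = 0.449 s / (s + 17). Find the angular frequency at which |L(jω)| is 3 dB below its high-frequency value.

17 rad/sec

For a single-pole high-pass, the −3 dB point is at the pole: ω = 17 rad/sec.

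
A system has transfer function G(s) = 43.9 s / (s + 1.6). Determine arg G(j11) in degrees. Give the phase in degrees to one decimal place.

8.3°

∠(j11) = 90.00°
∠(j11 + 1.6) = arctan(11/1.6) = 81.72°
∠G(j11) = 90.00° − 81.72° = 8.28°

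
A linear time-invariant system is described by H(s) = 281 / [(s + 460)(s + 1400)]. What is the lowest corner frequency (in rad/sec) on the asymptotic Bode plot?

Break frequencies occur at each pole and zero magnitude: 460 rad/sec, 1400 rad/sec.
The lowest is 460 rad/sec.

460 rad/sec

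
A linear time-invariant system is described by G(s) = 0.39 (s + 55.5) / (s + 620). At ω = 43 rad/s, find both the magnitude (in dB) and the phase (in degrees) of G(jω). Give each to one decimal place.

|j43 + 55.5| = √(43² + 55.5²) = 70.21
|j43 + 620| = √(43² + 620²) = 621.5
|G(j43)| = 0.39 × 70.21 / 621.5 = 0.044058
20 log₁₀(0.044058) = -27.12 dB
∠(j43 + 55.5) = arctan(43/55.5) = 37.77°
∠(j43 + 620) = arctan(43/620) = 3.97°
∠G(j43) = 37.77° − 3.97° = 33.80°

|G| = -27.1 dB, ∠G = 33.8 deg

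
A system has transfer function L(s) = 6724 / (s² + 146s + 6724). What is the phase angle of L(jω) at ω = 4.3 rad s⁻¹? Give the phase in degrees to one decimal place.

-5.3°

∠[(j4.3)² + 146(j4.3) + 6724] = ∠[6705.5 + j627.8] = 5.35°
∠L(j4.3) = −5.35° = -5.35°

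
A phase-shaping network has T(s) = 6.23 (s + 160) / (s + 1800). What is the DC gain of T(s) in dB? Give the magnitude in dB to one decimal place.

T(0) = 6.23 × 160 / 1800 = 0.55378
20 log₁₀(0.55378) = -5.13 dB

-5.1 dB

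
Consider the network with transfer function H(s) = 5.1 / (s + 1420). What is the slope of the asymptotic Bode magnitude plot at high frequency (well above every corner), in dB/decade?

With 0 zeros and 1 pole, the high-frequency asymptotic slope is 20 × (0 − 1) = -20 dB/decade.

-20 dB/decade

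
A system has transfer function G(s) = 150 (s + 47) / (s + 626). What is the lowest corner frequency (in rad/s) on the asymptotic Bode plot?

Break frequencies occur at each pole and zero magnitude: 47 rad/s, 626 rad/s.
The lowest is 47 rad/s.

47 rad/s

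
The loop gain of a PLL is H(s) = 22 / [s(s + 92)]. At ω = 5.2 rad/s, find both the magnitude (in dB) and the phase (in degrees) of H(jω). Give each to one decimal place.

|H| = -26.8 dB, ∠H = -93.2 deg

|j5.2 + 92| = √(5.2² + 92²) = 92.15
|j5.2| = 5.2
|H(j5.2)| = 22 / (92.15 × 5.2) = 0.045913
20 log₁₀(0.045913) = -26.76 dB
∠(j5.2 + 92) = arctan(5.2/92) = 3.24°
∠(j5.2) = 90.00°
∠H(j5.2) = − (3.24° + 90.00°) = -93.24°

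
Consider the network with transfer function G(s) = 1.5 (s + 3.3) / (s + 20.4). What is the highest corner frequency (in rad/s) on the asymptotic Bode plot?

Break frequencies occur at each pole and zero magnitude: 3.3 rad/s, 20.4 rad/s.
The highest is 20.4 rad/s.

20.4 rad/s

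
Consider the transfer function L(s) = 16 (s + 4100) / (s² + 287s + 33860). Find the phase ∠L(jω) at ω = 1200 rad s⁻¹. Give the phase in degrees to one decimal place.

-149.9°

∠(j1200 + 4100) = arctan(1200/4100) = 16.31°
∠[(j1200)² + 287(j1200) + 33860] = ∠[-1.4061e+06 + j3.444e+05] = 166.24°
∠L(j1200) = 16.31° − 166.24° = -149.92°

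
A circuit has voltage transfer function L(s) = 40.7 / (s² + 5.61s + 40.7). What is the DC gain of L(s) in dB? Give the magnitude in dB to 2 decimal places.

L(0) = 40.7 / 40.7 = 1
20 log₁₀(1) = 0.000 dB

0.00 dB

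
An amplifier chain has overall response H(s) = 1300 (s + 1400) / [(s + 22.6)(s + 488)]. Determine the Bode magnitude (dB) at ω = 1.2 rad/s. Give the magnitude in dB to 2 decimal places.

44.34 dB

|j1.2 + 1400| = √(1.2² + 1400²) = 1400
|j1.2 + 22.6| = √(1.2² + 22.6²) = 22.63
|j1.2 + 488| = √(1.2² + 488²) = 488
|H(j1.2)| = 1300 × 1400 / (22.63 × 488) = 164.79
20 log₁₀(164.79) = 44.339 dB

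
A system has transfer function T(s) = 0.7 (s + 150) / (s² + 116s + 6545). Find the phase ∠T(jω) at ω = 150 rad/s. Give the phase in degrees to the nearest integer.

-88°

∠(j150 + 150) = arctan(150/150) = 45.00°
∠[(j150)² + 116(j150) + 6545] = ∠[-15955 + j17400] = 132.52°
∠T(j150) = 45.00° − 132.52° = -87.52°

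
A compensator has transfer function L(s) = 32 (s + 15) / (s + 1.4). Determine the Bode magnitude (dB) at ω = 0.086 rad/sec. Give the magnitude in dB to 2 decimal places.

|j0.086 + 15| = √(0.086² + 15²) = 15
|j0.086 + 1.4| = √(0.086² + 1.4²) = 1.403
|L(j0.086)| = 32 × 15 / 1.403 = 342.22
20 log₁₀(342.22) = 50.686 dB

50.69 dB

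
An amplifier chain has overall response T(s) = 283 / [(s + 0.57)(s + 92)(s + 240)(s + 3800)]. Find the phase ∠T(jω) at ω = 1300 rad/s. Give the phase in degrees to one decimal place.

∠(j1300 + 0.57) = arctan(1300/0.57) = 89.97°
∠(j1300 + 92) = arctan(1300/92) = 85.95°
∠(j1300 + 240) = arctan(1300/240) = 79.54°
∠(j1300 + 3800) = arctan(1300/3800) = 18.89°
∠T(j1300) = − (89.97° + 85.95° + 79.54° + 18.89°) = -274.35°

-274.4 deg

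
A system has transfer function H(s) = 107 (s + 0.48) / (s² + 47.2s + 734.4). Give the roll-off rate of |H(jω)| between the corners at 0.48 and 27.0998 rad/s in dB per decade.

20 dB/decade

In this band the factors already past their corner are: zero at 0.48; net slope = 20 dB/decade.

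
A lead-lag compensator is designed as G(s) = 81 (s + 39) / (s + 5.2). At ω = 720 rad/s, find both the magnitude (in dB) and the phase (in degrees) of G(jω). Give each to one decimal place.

|G| = 38.2 dB, ∠G = -2.7°

|j720 + 39| = √(720² + 39²) = 721.1
|j720 + 5.2| = √(720² + 5.2²) = 720
|G(j720)| = 81 × 721.1 / 720 = 81.117
20 log₁₀(81.117) = 38.18 dB
∠(j720 + 39) = arctan(720/39) = 86.90°
∠(j720 + 5.2) = arctan(720/5.2) = 89.59°
∠G(j720) = 86.90° − 89.59° = -2.69°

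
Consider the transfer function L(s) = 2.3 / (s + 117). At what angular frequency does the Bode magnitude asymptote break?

117 rad/sec

The single real pole at s = −117 gives a corner at ω = 117 rad/sec.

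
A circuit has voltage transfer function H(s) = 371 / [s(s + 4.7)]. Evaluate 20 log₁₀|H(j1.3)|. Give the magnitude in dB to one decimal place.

|j1.3 + 4.7| = √(1.3² + 4.7²) = 4.876
|j1.3| = 1.3
|H(j1.3)| = 371 / (4.876 × 1.3) = 58.523
20 log₁₀(58.523) = 35.35 dB

35.3 dB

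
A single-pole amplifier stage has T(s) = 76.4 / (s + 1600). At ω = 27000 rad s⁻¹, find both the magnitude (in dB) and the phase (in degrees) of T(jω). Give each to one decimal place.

|T| = -51.0 dB, ∠T = -86.6°

|j27000 + 1600| = √(27000² + 1600²) = 2.705e+04
|T(j27000)| = 76.4 / 2.705e+04 = 0.0028247
20 log₁₀(0.0028247) = -50.98 dB
∠(j27000 + 1600) = arctan(27000/1600) = 86.61°
∠T(j27000) = −86.61° = -86.61°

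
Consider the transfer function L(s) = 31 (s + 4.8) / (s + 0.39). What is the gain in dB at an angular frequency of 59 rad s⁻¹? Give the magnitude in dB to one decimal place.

|j59 + 4.8| = √(59² + 4.8²) = 59.19
|j59 + 0.39| = √(59² + 0.39²) = 59
|L(j59)| = 31 × 59.19 / 59 = 31.102
20 log₁₀(31.102) = 29.86 dB

29.9 dB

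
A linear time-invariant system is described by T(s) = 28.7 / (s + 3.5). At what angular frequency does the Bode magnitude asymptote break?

The single real pole at s = −3.5 gives a corner at ω = 3.5 rad/sec.

3.5 rad/sec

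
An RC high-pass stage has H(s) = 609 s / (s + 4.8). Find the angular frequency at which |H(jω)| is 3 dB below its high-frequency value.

4.8 rad/s

For a single-pole high-pass, the −3 dB point is at the pole: ω = 4.8 rad/s.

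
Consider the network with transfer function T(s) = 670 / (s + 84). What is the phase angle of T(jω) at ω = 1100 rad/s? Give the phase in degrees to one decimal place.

-85.6°

∠(j1100 + 84) = arctan(1100/84) = 85.63°
∠T(j1100) = −85.63° = -85.63°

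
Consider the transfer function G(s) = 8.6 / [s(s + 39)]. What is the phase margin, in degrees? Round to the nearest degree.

Gain crossover: |G(jω)| = 1 at ω ≈ 0.221 rad/sec.
∠G(j0.221) = −90° − arctan(0.221/39) ≈ -90.32°
PM = 180° + (-90.32°) = 89.68°

90°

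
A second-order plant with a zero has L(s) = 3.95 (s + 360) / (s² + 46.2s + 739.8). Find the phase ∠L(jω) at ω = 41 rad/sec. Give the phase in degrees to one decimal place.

-109.9°

∠(j41 + 360) = arctan(41/360) = 6.50°
∠[(j41)² + 46.2(j41) + 739.8] = ∠[-941.2 + j1894.2] = 116.42°
∠L(j41) = 6.50° − 116.42° = -109.92°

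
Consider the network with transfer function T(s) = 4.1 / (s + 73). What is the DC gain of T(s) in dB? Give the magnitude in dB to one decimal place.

T(0) = 4.1 / 73 = 0.056164
20 log₁₀(0.056164) = -25.01 dB

-25.0 dB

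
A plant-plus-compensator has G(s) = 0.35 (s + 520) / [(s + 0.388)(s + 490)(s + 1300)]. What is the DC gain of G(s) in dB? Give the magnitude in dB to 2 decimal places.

G(0) = 0.35 × 520 / (0.388 × 490 × 1300) = 0.00073638
20 log₁₀(0.00073638) = -62.658 dB

-62.66 dB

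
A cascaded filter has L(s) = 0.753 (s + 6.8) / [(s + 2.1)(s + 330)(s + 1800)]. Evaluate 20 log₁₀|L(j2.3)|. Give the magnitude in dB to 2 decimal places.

|j2.3 + 6.8| = √(2.3² + 6.8²) = 7.178
|j2.3 + 2.1| = √(2.3² + 2.1²) = 3.114
|j2.3 + 330| = √(2.3² + 330²) = 330
|j2.3 + 1800| = √(2.3² + 1800²) = 1800
|L(j2.3)| = 0.753 × 7.178 / (3.114 × 330 × 1800) = 2.9217e-06
20 log₁₀(2.9217e-06) = -110.687 dB

-110.69 dB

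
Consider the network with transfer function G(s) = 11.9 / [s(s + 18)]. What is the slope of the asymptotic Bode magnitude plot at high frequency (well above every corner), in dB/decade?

With 0 zeros and 2 poles, the high-frequency asymptotic slope is 20 × (0 − 2) = -40 dB/decade.

-40 dB/decade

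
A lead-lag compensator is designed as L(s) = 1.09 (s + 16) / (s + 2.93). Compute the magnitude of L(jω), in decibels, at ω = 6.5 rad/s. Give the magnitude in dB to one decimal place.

8.4 dB

|j6.5 + 16| = √(6.5² + 16²) = 17.27
|j6.5 + 2.93| = √(6.5² + 2.93²) = 7.13
|L(j6.5)| = 1.09 × 17.27 / 7.13 = 2.6402
20 log₁₀(2.6402) = 8.43 dB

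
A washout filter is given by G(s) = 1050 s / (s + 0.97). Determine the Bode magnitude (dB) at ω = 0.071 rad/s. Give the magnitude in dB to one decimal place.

|j0.071| = 0.071
|j0.071 + 0.97| = √(0.071² + 0.97²) = 0.9726
|G(j0.071)| = 1050 × 0.071 / 0.9726 = 76.651
20 log₁₀(76.651) = 37.69 dB

37.7 dB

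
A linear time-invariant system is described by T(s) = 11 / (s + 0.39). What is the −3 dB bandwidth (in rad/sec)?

0.39 rad/sec

For a single-pole low-pass, the −3 dB point is at the pole: ω = 0.39 rad/sec.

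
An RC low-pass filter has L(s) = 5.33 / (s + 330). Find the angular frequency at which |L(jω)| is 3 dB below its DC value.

330 rad/s

For a single-pole low-pass, the −3 dB point is at the pole: ω = 330 rad/s.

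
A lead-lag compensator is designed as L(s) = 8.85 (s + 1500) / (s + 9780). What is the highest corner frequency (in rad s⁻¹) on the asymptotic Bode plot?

Break frequencies occur at each pole and zero magnitude: 1500 rad s⁻¹, 9780 rad s⁻¹.
The highest is 9780 rad s⁻¹.

9780 rad s⁻¹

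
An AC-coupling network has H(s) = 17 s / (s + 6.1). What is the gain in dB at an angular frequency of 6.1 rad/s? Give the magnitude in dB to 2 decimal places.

|j6.1| = 6.1
|j6.1 + 6.1| = √(6.1² + 6.1²) = 8.627
|H(j6.1)| = 17 × 6.1 / 8.627 = 12.021
20 log₁₀(12.021) = 21.599 dB

21.60 dB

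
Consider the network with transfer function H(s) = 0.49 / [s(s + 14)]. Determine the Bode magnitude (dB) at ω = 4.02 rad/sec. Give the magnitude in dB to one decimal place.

|j4.02 + 14| = √(4.02² + 14²) = 14.57
|j4.02| = 4.02
|H(j4.02)| = 0.49 / (14.57 × 4.02) = 0.0083683
20 log₁₀(0.0083683) = -41.55 dB

-41.5 dB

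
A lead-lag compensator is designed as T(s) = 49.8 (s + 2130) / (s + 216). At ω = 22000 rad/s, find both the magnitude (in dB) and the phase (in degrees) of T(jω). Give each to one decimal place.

|j22000 + 2130| = √(22000² + 2130²) = 2.21e+04
|j22000 + 216| = √(22000² + 216²) = 2.2e+04
|T(j22000)| = 49.8 × 2.21e+04 / 2.2e+04 = 50.03
20 log₁₀(50.03) = 33.98 dB
∠(j22000 + 2130) = arctan(22000/2130) = 84.47°
∠(j22000 + 216) = arctan(22000/216) = 89.44°
∠T(j22000) = 84.47° − 89.44° = -4.97°

|T| = 34.0 dB, ∠T = -5.0 deg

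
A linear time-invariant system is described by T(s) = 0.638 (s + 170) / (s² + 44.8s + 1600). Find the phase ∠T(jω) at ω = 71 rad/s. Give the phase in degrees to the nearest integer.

-115°

∠(j71 + 170) = arctan(71/170) = 22.67°
∠[(j71)² + 44.8(j71) + 1600] = ∠[-3441 + j3180.8] = 137.25°
∠T(j71) = 22.67° − 137.25° = -114.58°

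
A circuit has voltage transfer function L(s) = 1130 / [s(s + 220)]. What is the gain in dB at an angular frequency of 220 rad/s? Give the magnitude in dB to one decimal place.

-35.6 dB

|j220 + 220| = √(220² + 220²) = 311.1
|j220| = 220
|L(j220)| = 1130 / (311.1 × 220) = 0.016509
20 log₁₀(0.016509) = -35.65 dB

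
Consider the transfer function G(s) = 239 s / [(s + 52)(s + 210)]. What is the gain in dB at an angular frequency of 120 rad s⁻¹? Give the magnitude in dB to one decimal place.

|j120| = 120
|j120 + 52| = √(120² + 52²) = 130.8
|j120 + 210| = √(120² + 210²) = 241.9
|G(j120)| = 239 × 120 / (130.8 × 241.9) = 0.90668
20 log₁₀(0.90668) = -0.85 dB

-0.9 dB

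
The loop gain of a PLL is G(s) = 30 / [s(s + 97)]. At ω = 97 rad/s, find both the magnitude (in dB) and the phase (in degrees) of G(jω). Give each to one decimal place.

|G| = -52.9 dB, ∠G = -135.0°

|j97 + 97| = √(97² + 97²) = 137.2
|j97| = 97
|G(j97)| = 30 / (137.2 × 97) = 0.0022546
20 log₁₀(0.0022546) = -52.94 dB
∠(j97 + 97) = arctan(97/97) = 45.00°
∠(j97) = 90.00°
∠G(j97) = − (45.00° + 90.00°) = -135.00°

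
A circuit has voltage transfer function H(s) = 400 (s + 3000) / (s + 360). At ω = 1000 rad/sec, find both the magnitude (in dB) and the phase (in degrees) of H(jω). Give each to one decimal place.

|H| = 61.5 dB, ∠H = -51.8 deg

|j1000 + 3000| = √(1000² + 3000²) = 3162
|j1000 + 360| = √(1000² + 360²) = 1063
|H(j1000)| = 400 × 3162 / 1063 = 1190.1
20 log₁₀(1190.1) = 61.51 dB
∠(j1000 + 3000) = arctan(1000/3000) = 18.43°
∠(j1000 + 360) = arctan(1000/360) = 70.20°
∠H(j1000) = 18.43° − 70.20° = -51.77°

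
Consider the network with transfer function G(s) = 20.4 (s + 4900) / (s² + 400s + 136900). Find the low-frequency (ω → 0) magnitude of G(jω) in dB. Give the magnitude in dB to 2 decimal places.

G(0) = 20.4 × 4900 / 136900 = 0.73017
20 log₁₀(0.73017) = -2.732 dB

-2.73 dB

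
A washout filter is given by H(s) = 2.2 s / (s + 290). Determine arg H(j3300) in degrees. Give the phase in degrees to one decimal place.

∠(j3300) = 90.00°
∠(j3300 + 290) = arctan(3300/290) = 84.98°
∠H(j3300) = 90.00° − 84.98° = 5.02°

5.0°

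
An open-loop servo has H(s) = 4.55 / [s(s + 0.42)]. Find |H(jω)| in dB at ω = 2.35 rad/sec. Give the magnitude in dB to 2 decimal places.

-1.82 dB

|j2.35 + 0.42| = √(2.35² + 0.42²) = 2.387
|j2.35| = 2.35
|H(j2.35)| = 4.55 / (2.387 × 2.35) = 0.81105
20 log₁₀(0.81105) = -1.819 dB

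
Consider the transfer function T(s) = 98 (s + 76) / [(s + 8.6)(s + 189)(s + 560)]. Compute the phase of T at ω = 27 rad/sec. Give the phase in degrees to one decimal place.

-63.7°

∠(j27 + 76) = arctan(27/76) = 19.56°
∠(j27 + 8.6) = arctan(27/8.6) = 72.33°
∠(j27 + 189) = arctan(27/189) = 8.13°
∠(j27 + 560) = arctan(27/560) = 2.76°
∠T(j27) = 19.56° − (72.33° + 8.13° + 2.76°) = -63.66°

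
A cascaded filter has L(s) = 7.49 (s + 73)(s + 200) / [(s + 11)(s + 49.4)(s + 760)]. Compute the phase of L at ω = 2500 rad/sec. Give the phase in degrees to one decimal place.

∠(j2500 + 73) = arctan(2500/73) = 88.33°
∠(j2500 + 200) = arctan(2500/200) = 85.43°
∠(j2500 + 11) = arctan(2500/11) = 89.75°
∠(j2500 + 49.4) = arctan(2500/49.4) = 88.87°
∠(j2500 + 760) = arctan(2500/760) = 73.09°
∠L(j2500) = 88.33° + 85.43° − (89.75° + 88.87° + 73.09°) = -77.95°

-78.0°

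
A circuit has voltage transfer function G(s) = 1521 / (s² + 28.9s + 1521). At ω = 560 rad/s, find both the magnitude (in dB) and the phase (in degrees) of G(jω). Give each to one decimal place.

|G| = -46.3 dB, ∠G = -177.0°

|(j560)² + 28.9(j560) + 1521| = |-3.1208e+05 + j16184| = 3.125e+05
|G(j560)| = 1521 / 3.125e+05 = 0.0048672
20 log₁₀(0.0048672) = -46.25 dB
∠[(j560)² + 28.9(j560) + 1521] = ∠[-3.1208e+05 + j16184] = 177.03°
∠G(j560) = −177.03° = -177.03°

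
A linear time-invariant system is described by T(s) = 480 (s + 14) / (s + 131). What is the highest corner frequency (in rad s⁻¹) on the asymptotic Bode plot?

131 rad s⁻¹

Break frequencies occur at each pole and zero magnitude: 14 rad s⁻¹, 131 rad s⁻¹.
The highest is 131 rad s⁻¹.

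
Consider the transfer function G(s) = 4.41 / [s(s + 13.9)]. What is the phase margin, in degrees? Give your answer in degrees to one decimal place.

Gain crossover: |G(jω)| = 1 at ω ≈ 0.317 rad/s.
∠G(j0.317) = −90° − arctan(0.317/13.9) ≈ -91.31°
PM = 180° + (-91.31°) = 88.69°

88.7°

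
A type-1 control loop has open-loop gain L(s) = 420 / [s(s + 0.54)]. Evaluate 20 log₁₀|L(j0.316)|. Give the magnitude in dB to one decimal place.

|j0.316 + 0.54| = √(0.316² + 0.54²) = 0.6257
|j0.316| = 0.316
|L(j0.316)| = 420 / (0.6257 × 0.316) = 2124.3
20 log₁₀(2124.3) = 66.54 dB

66.5 dB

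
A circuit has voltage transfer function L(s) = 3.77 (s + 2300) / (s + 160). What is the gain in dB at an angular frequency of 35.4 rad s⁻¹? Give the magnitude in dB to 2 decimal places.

34.47 dB

|j35.4 + 2300| = √(35.4² + 2300²) = 2300
|j35.4 + 160| = √(35.4² + 160²) = 163.9
|L(j35.4)| = 3.77 × 2300 / 163.9 = 52.92
20 log₁₀(52.92) = 34.472 dB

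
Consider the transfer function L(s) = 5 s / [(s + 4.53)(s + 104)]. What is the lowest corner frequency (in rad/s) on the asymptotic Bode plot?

Break frequencies occur at each pole and zero magnitude: 4.53 rad/s, 104 rad/s.
The lowest is 4.53 rad/s.

4.53 rad/s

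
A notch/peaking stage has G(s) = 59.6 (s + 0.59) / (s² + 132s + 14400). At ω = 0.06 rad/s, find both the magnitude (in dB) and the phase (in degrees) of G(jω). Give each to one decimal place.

|j0.06 + 0.59| = √(0.06² + 0.59²) = 0.593
|(j0.06)² + 132(j0.06) + 14400| = |14400 + j7.92| = 1.44e+04
|G(j0.06)| = 59.6 × 0.593 / 1.44e+04 = 0.0024545
20 log₁₀(0.0024545) = -52.20 dB
∠(j0.06 + 0.59) = arctan(0.06/0.59) = 5.81°
∠[(j0.06)² + 132(j0.06) + 14400] = ∠[14400 + j7.92] = 0.03°
∠G(j0.06) = 5.81° − 0.03° = 5.78°

|G| = -52.2 dB, ∠G = 5.8°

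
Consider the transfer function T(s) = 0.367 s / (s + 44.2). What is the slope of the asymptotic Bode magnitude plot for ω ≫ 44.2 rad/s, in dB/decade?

With 1 zero and 1 pole, the high-frequency asymptotic slope is 20 × (1 − 1) = 0 dB/decade.

0 dB/decade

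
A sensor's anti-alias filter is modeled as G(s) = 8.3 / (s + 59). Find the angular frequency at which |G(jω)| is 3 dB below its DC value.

For a single-pole low-pass, the −3 dB point is at the pole: ω = 59 rad/s.

59 rad/s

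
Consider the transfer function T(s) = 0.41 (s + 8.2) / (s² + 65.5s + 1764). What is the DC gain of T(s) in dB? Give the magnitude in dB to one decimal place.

T(0) = 0.41 × 8.2 / 1764 = 0.0019059
20 log₁₀(0.0019059) = -54.40 dB

-54.4 dB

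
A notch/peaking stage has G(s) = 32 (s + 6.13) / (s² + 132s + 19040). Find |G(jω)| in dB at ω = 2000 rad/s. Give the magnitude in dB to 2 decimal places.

-35.90 dB

|j2000 + 6.13| = √(2000² + 6.13²) = 2000
|(j2000)² + 132(j2000) + 19040| = |-3.981e+06 + j2.64e+05| = 3.99e+06
|G(j2000)| = 32 × 2000 / 3.99e+06 = 0.016041
20 log₁₀(0.016041) = -35.895 dB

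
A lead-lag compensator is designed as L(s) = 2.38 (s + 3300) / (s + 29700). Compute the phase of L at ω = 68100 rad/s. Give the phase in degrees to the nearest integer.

∠(j68100 + 3300) = arctan(68100/3300) = 87.23°
∠(j68100 + 29700) = arctan(68100/29700) = 66.44°
∠L(j68100) = 87.23° − 66.44° = 20.79°

21 deg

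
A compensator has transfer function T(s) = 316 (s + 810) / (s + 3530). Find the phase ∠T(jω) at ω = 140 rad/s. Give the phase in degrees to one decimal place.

7.5°

∠(j140 + 810) = arctan(140/810) = 9.81°
∠(j140 + 3530) = arctan(140/3530) = 2.27°
∠T(j140) = 9.81° − 2.27° = 7.53°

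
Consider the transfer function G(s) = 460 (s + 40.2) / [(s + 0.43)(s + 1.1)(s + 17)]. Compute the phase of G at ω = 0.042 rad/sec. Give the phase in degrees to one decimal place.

-7.8°

∠(j0.042 + 40.2) = arctan(0.042/40.2) = 0.06°
∠(j0.042 + 0.43) = arctan(0.042/0.43) = 5.58°
∠(j0.042 + 1.1) = arctan(0.042/1.1) = 2.19°
∠(j0.042 + 17) = arctan(0.042/17) = 0.14°
∠G(j0.042) = 0.06° − (5.58° + 2.19° + 0.14°) = -7.85°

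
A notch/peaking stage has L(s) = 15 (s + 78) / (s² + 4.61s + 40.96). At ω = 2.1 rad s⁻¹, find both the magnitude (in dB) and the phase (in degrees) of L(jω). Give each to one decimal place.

|j2.1 + 78| = √(2.1² + 78²) = 78.03
|(j2.1)² + 4.61(j2.1) + 40.96| = |36.55 + j9.681| = 37.81
|L(j2.1)| = 15 × 78.03 / 37.81 = 30.955
20 log₁₀(30.955) = 29.81 dB
∠(j2.1 + 78) = arctan(2.1/78) = 1.54°
∠[(j2.1)² + 4.61(j2.1) + 40.96] = ∠[36.55 + j9.681] = 14.84°
∠L(j2.1) = 1.54° − 14.84° = -13.29°

|L| = 29.8 dB, ∠L = -13.3 deg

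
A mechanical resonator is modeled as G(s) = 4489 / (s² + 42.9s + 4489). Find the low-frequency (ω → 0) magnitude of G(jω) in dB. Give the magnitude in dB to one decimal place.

0.0 dB

G(0) = 4489 / 4489 = 1
20 log₁₀(1) = 0.00 dB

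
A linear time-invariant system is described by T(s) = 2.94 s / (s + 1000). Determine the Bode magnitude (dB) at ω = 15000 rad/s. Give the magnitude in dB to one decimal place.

9.3 dB

|j15000| = 1.5e+04
|j15000 + 1000| = √(15000² + 1000²) = 1.503e+04
|T(j15000)| = 2.94 × 1.5e+04 / 1.503e+04 = 2.9335
20 log₁₀(2.9335) = 9.35 dB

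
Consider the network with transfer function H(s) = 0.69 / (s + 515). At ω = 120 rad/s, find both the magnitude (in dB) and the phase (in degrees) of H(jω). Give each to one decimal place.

|H| = -57.7 dB, ∠H = -13.1 deg

|j120 + 515| = √(120² + 515²) = 528.8
|H(j120)| = 0.69 / 528.8 = 0.0013049
20 log₁₀(0.0013049) = -57.69 dB
∠(j120 + 515) = arctan(120/515) = 13.12°
∠H(j120) = −13.12° = -13.12°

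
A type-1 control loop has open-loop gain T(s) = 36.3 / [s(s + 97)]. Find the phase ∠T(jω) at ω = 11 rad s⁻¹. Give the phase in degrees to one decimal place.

∠(j11 + 97) = arctan(11/97) = 6.47°
∠(j11) = 90.00°
∠T(j11) = − (6.47° + 90.00°) = -96.47°

-96.5°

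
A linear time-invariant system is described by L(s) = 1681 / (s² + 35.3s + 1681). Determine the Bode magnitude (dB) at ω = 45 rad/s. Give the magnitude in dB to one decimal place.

|(j45)² + 35.3(j45) + 1681| = |-344 + j1588.5| = 1625
|L(j45)| = 1681 / 1625 = 1.0343
20 log₁₀(1.0343) = 0.29 dB

0.3 dB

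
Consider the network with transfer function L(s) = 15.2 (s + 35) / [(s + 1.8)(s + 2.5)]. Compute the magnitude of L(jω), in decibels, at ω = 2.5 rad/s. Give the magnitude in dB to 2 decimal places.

|j2.5 + 35| = √(2.5² + 35²) = 35.09
|j2.5 + 1.8| = √(2.5² + 1.8²) = 3.081
|j2.5 + 2.5| = √(2.5² + 2.5²) = 3.536
|L(j2.5)| = 15.2 × 35.09 / (3.081 × 3.536) = 48.97
20 log₁₀(48.97) = 33.799 dB

33.80 dB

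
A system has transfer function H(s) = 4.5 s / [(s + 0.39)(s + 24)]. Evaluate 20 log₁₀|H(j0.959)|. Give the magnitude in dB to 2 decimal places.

|j0.959| = 0.959
|j0.959 + 0.39| = √(0.959² + 0.39²) = 1.035
|j0.959 + 24| = √(0.959² + 24²) = 24.02
|H(j0.959)| = 4.5 × 0.959 / (1.035 × 24.02) = 0.17355
20 log₁₀(0.17355) = -15.212 dB

-15.21 dB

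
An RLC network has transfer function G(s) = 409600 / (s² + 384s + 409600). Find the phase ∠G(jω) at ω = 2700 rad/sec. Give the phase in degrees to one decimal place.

-171.4°

∠[(j2700)² + 384(j2700) + 409600] = ∠[-6.8804e+06 + j1.0368e+06] = 171.43°
∠G(j2700) = −171.43° = -171.43°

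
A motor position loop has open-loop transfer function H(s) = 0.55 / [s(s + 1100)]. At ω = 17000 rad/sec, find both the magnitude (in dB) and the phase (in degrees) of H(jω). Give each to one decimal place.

|j17000 + 1100| = √(17000² + 1100²) = 1.704e+04
|j17000| = 1.7e+04
|H(j17000)| = 0.55 / (1.704e+04 × 1.7e+04) = 1.8991e-09
20 log₁₀(1.8991e-09) = -174.43 dB
∠(j17000 + 1100) = arctan(17000/1100) = 86.30°
∠(j17000) = 90.00°
∠H(j17000) = − (86.30° + 90.00°) = -176.30°

|H| = -174.4 dB, ∠H = -176.3°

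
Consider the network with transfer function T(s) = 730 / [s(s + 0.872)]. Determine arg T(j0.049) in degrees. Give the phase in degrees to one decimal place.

-93.2°

∠(j0.049 + 0.872) = arctan(0.049/0.872) = 3.22°
∠(j0.049) = 90.00°
∠T(j0.049) = − (3.22° + 90.00°) = -93.22°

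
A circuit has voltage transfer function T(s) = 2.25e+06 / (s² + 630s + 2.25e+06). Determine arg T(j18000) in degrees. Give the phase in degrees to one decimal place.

-178.0°

∠[(j18000)² + 630(j18000) + 2.25e+06] = ∠[-3.2175e+08 + j1.134e+07] = 177.98°
∠T(j18000) = −177.98° = -177.98°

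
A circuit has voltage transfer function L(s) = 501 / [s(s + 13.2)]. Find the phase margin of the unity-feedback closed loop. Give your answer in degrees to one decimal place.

Gain crossover: |L(jω)| = 1 at ω ≈ 20.5 rad/s.
∠L(j20.5) = −90° − arctan(20.5/13.2) ≈ -147.26°
PM = 180° + (-147.26°) = 32.74°

32.7°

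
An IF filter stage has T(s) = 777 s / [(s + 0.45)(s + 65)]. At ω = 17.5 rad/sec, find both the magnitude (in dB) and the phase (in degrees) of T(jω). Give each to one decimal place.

|T| = 21.2 dB, ∠T = -13.6°

|j17.5| = 17.5
|j17.5 + 0.45| = √(17.5² + 0.45²) = 17.51
|j17.5 + 65| = √(17.5² + 65²) = 67.31
|T(j17.5)| = 777 × 17.5 / (17.51 × 67.31) = 11.539
20 log₁₀(11.539) = 21.24 dB
∠(j17.5) = 90.00°
∠(j17.5 + 0.45) = arctan(17.5/0.45) = 88.53°
∠(j17.5 + 65) = arctan(17.5/65) = 15.07°
∠T(j17.5) = 90.00° − (88.53° + 15.07°) = -13.60°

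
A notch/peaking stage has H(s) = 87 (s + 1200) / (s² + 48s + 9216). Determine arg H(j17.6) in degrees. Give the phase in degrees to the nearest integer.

∠(j17.6 + 1200) = arctan(17.6/1200) = 0.84°
∠[(j17.6)² + 48(j17.6) + 9216] = ∠[8906.2 + j844.8] = 5.42°
∠H(j17.6) = 0.84° − 5.42° = -4.58°

-5 deg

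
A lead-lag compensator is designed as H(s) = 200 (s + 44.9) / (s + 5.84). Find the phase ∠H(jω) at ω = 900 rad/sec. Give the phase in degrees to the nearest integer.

∠(j900 + 44.9) = arctan(900/44.9) = 87.14°
∠(j900 + 5.84) = arctan(900/5.84) = 89.63°
∠H(j900) = 87.14° − 89.63° = -2.48°

-2°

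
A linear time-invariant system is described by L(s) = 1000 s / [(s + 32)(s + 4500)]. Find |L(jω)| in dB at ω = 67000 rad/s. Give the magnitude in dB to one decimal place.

-36.5 dB

|j67000| = 6.7e+04
|j67000 + 32| = √(67000² + 32²) = 6.7e+04
|j67000 + 4500| = √(67000² + 4500²) = 6.715e+04
|L(j67000)| = 1000 × 6.7e+04 / (6.7e+04 × 6.715e+04) = 0.014892
20 log₁₀(0.014892) = -36.54 dB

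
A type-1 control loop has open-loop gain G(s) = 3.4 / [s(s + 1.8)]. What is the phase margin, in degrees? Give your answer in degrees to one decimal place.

Gain crossover: |G(jω)| = 1 at ω ≈ 1.46 rad/s.
∠G(j1.46) = −90° − arctan(1.46/1.8) ≈ -129.14°
PM = 180° + (-129.14°) = 50.86°

50.9°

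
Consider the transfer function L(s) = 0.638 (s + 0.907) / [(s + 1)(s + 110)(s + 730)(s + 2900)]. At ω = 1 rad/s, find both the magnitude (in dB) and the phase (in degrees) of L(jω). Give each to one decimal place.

|j1 + 0.907| = √(1² + 0.907²) = 1.35
|j1 + 1| = √(1² + 1²) = 1.414
|j1 + 110| = √(1² + 110²) = 110
|j1 + 730| = √(1² + 730²) = 730
|j1 + 2900| = √(1² + 2900²) = 2900
|L(j1)| = 0.638 × 1.35 / (1.414 × 110 × 730 × 2900) = 2.6153e-09
20 log₁₀(2.6153e-09) = -171.65 dB
∠(j1 + 0.907) = arctan(1/0.907) = 47.79°
∠(j1 + 1) = arctan(1/1) = 45.00°
∠(j1 + 110) = arctan(1/110) = 0.52°
∠(j1 + 730) = arctan(1/730) = 0.08°
∠(j1 + 2900) = arctan(1/2900) = 0.02°
∠L(j1) = 47.79° − (45.00° + 0.52° + 0.08° + 0.02°) = 2.17°

|L| = -171.6 dB, ∠L = 2.2°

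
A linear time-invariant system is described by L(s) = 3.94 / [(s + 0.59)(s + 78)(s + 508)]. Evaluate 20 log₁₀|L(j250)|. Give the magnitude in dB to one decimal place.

|j250 + 0.59| = √(250² + 0.59²) = 250
|j250 + 78| = √(250² + 78²) = 261.9
|j250 + 508| = √(250² + 508²) = 566.2
|L(j250)| = 3.94 / (250 × 261.9 × 566.2) = 1.0629e-07
20 log₁₀(1.0629e-07) = -139.47 dB

-139.5 dB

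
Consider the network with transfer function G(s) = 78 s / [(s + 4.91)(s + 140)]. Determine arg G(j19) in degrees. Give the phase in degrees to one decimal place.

∠(j19) = 90.00°
∠(j19 + 4.91) = arctan(19/4.91) = 75.51°
∠(j19 + 140) = arctan(19/140) = 7.73°
∠G(j19) = 90.00° − (75.51° + 7.73°) = 6.76°

6.8°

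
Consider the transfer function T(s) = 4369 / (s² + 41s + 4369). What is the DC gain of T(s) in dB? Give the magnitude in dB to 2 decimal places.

T(0) = 4369 / 4369 = 1
20 log₁₀(1) = 0.000 dB

0.00 dB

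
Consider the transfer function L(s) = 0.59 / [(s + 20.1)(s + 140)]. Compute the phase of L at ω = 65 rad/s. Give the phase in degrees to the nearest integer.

∠(j65 + 20.1) = arctan(65/20.1) = 72.82°
∠(j65 + 140) = arctan(65/140) = 24.90°
∠L(j65) = − (72.82° + 24.90°) = -97.72°

-98°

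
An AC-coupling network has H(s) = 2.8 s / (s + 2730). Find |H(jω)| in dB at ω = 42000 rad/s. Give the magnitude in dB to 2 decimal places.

|j42000| = 4.2e+04
|j42000 + 2730| = √(42000² + 2730²) = 4.209e+04
|H(j42000)| = 2.8 × 4.2e+04 / 4.209e+04 = 2.7941
20 log₁₀(2.7941) = 8.925 dB

8.92 dB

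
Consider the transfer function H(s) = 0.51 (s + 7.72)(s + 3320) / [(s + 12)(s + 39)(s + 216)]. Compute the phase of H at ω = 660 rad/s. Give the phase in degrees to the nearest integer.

-147°

∠(j660 + 7.72) = arctan(660/7.72) = 89.33°
∠(j660 + 3320) = arctan(660/3320) = 11.24°
∠(j660 + 12) = arctan(660/12) = 88.96°
∠(j660 + 39) = arctan(660/39) = 86.62°
∠(j660 + 216) = arctan(660/216) = 71.88°
∠H(j660) = 89.33° + 11.24° − (88.96° + 86.62° + 71.88°) = -146.88°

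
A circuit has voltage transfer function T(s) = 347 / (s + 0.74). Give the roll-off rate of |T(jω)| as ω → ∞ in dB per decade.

-20 dB/decade

With 0 zeros and 1 pole, the high-frequency asymptotic slope is 20 × (0 − 1) = -20 dB/decade.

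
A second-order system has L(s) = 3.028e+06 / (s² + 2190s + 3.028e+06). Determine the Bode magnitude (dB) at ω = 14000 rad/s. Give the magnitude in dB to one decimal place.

-36.2 dB

|(j14000)² + 2190(j14000) + 3.028e+06| = |-1.9297e+08 + j3.066e+07| = 1.954e+08
|L(j14000)| = 3.028e+06 / 1.954e+08 = 0.015497
20 log₁₀(0.015497) = -36.20 dB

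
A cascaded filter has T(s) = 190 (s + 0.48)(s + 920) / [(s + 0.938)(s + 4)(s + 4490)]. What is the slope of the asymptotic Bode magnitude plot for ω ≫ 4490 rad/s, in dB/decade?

-20 dB/decade

With 2 zeros and 3 poles, the high-frequency asymptotic slope is 20 × (2 − 3) = -20 dB/decade.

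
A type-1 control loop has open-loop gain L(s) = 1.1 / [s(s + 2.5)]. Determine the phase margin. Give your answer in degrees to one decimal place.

Gain crossover: |L(jω)| = 1 at ω ≈ 0.434 rad/s.
∠L(j0.434) = −90° − arctan(0.434/2.5) ≈ -99.84°
PM = 180° + (-99.84°) = 80.16°

80.2°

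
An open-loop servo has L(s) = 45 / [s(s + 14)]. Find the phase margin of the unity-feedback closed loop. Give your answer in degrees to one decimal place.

Gain crossover: |L(jω)| = 1 at ω ≈ 3.14 rad s⁻¹.
∠L(j3.14) = −90° − arctan(3.14/14) ≈ -102.63°
PM = 180° + (-102.63°) = 77.37°

77.4°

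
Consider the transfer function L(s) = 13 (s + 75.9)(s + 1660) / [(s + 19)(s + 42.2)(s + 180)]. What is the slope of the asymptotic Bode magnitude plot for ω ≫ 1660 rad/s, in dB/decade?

-20 dB/decade

With 2 zeros and 3 poles, the high-frequency asymptotic slope is 20 × (2 − 3) = -20 dB/decade.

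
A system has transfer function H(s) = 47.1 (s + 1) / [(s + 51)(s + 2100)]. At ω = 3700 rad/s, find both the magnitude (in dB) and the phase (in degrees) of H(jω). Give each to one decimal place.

|H| = -39.1 dB, ∠H = -59.6°

|j3700 + 1| = √(3700² + 1²) = 3700
|j3700 + 51| = √(3700² + 51²) = 3700
|j3700 + 2100| = √(3700² + 2100²) = 4254
|H(j3700)| = 47.1 × 3700 / (3700 × 4254) = 0.01107
20 log₁₀(0.01107) = -39.12 dB
∠(j3700 + 1) = arctan(3700/1) = 89.98°
∠(j3700 + 51) = arctan(3700/51) = 89.21°
∠(j3700 + 2100) = arctan(3700/2100) = 60.42°
∠H(j3700) = 89.98° − (89.21° + 60.42°) = -59.65°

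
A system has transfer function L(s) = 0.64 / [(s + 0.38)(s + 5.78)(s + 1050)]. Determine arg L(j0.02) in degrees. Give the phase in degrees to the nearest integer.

-3°

∠(j0.02 + 0.38) = arctan(0.02/0.38) = 3.01°
∠(j0.02 + 5.78) = arctan(0.02/5.78) = 0.20°
∠(j0.02 + 1050) = arctan(0.02/1050) = 0.00°
∠L(j0.02) = − (3.01° + 0.20° + 0.00°) = -3.21°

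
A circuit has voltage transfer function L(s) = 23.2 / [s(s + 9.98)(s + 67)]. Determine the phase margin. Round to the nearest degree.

90 deg

Gain crossover: |L(jω)| = 1 at ω ≈ 0.0347 rad/s.
∠L(j0.0347) = −90° − arctan(0.0347/9.98) − arctan(0.0347/67) ≈ -90.23°
PM = 180° + (-90.23°) = 89.77°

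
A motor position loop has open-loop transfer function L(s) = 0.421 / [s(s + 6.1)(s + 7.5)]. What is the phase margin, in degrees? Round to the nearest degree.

Gain crossover: |L(jω)| = 1 at ω ≈ 0.0092 rad/sec.
∠L(j0.0092) = −90° − arctan(0.0092/6.1) − arctan(0.0092/7.5) ≈ -90.16°
PM = 180° + (-90.16°) = 89.84°

90°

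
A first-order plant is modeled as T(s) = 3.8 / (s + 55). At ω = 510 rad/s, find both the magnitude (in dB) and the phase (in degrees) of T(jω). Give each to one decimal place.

|j510 + 55| = √(510² + 55²) = 513
|T(j510)| = 3.8 / 513 = 0.007408
20 log₁₀(0.007408) = -42.61 dB
∠(j510 + 55) = arctan(510/55) = 83.84°
∠T(j510) = −83.84° = -83.84°

|T| = -42.6 dB, ∠T = -83.8 deg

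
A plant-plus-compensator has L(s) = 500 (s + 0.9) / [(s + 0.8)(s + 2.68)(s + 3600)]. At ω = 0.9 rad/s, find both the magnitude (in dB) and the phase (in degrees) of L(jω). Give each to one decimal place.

|L| = -25.7 dB, ∠L = -21.9°

|j0.9 + 0.9| = √(0.9² + 0.9²) = 1.273
|j0.9 + 0.8| = √(0.9² + 0.8²) = 1.204
|j0.9 + 2.68| = √(0.9² + 2.68²) = 2.827
|j0.9 + 3600| = √(0.9² + 3600²) = 3600
|L(j0.9)| = 500 × 1.273 / (1.204 × 2.827 × 3600) = 0.051928
20 log₁₀(0.051928) = -25.69 dB
∠(j0.9 + 0.9) = arctan(0.9/0.9) = 45.00°
∠(j0.9 + 0.8) = arctan(0.9/0.8) = 48.37°
∠(j0.9 + 2.68) = arctan(0.9/2.68) = 18.56°
∠(j0.9 + 3600) = arctan(0.9/3600) = 0.01°
∠L(j0.9) = 45.00° − (48.37° + 18.56° + 0.01°) = -21.94°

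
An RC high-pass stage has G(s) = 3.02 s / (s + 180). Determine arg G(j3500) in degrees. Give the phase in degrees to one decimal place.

∠(j3500) = 90.00°
∠(j3500 + 180) = arctan(3500/180) = 87.06°
∠G(j3500) = 90.00° − 87.06° = 2.94°

2.9°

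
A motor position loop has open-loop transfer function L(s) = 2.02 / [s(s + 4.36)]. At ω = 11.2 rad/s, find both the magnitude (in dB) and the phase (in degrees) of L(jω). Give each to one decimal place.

|L| = -36.5 dB, ∠L = -158.7°

|j11.2 + 4.36| = √(11.2² + 4.36²) = 12.02
|j11.2| = 11.2
|L(j11.2)| = 2.02 / (12.02 × 11.2) = 0.015006
20 log₁₀(0.015006) = -36.47 dB
∠(j11.2 + 4.36) = arctan(11.2/4.36) = 68.73°
∠(j11.2) = 90.00°
∠L(j11.2) = − (68.73° + 90.00°) = -158.73°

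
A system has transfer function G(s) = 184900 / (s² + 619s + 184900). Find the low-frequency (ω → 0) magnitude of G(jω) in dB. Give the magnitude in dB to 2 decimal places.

G(0) = 184900 / 184900 = 1
20 log₁₀(1) = 0.000 dB

0.00 dB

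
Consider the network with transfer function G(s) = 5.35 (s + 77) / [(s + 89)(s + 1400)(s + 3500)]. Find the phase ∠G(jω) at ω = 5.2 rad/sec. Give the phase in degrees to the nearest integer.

0°

∠(j5.2 + 77) = arctan(5.2/77) = 3.86°
∠(j5.2 + 89) = arctan(5.2/89) = 3.34°
∠(j5.2 + 1400) = arctan(5.2/1400) = 0.21°
∠(j5.2 + 3500) = arctan(5.2/3500) = 0.09°
∠G(j5.2) = 3.86° − (3.34° + 0.21° + 0.09°) = 0.22°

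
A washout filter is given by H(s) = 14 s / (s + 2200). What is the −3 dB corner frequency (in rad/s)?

For a single-pole high-pass, the −3 dB point is at the pole: ω = 2200 rad/s.

2200 rad/s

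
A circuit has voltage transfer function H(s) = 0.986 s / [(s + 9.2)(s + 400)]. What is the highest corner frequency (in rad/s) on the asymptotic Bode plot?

Break frequencies occur at each pole and zero magnitude: 9.2 rad/s, 400 rad/s.
The highest is 400 rad/s.

400 rad/s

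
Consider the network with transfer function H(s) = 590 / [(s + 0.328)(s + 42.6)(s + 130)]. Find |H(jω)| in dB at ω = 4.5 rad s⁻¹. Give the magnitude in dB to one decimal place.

-32.6 dB

|j4.5 + 0.328| = √(4.5² + 0.328²) = 4.512
|j4.5 + 42.6| = √(4.5² + 42.6²) = 42.84
|j4.5 + 130| = √(4.5² + 130²) = 130.1
|H(j4.5)| = 590 / (4.512 × 42.84 × 130.1) = 0.023467
20 log₁₀(0.023467) = -32.59 dB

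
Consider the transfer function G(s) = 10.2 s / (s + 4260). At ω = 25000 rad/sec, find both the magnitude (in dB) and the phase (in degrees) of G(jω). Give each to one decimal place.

|j25000| = 2.5e+04
|j25000 + 4260| = √(25000² + 4260²) = 2.536e+04
|G(j25000)| = 10.2 × 2.5e+04 / 2.536e+04 = 10.055
20 log₁₀(10.055) = 20.05 dB
∠(j25000) = 90.00°
∠(j25000 + 4260) = arctan(25000/4260) = 80.33°
∠G(j25000) = 90.00° − 80.33° = 9.67°

|G| = 20.0 dB, ∠G = 9.7 deg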